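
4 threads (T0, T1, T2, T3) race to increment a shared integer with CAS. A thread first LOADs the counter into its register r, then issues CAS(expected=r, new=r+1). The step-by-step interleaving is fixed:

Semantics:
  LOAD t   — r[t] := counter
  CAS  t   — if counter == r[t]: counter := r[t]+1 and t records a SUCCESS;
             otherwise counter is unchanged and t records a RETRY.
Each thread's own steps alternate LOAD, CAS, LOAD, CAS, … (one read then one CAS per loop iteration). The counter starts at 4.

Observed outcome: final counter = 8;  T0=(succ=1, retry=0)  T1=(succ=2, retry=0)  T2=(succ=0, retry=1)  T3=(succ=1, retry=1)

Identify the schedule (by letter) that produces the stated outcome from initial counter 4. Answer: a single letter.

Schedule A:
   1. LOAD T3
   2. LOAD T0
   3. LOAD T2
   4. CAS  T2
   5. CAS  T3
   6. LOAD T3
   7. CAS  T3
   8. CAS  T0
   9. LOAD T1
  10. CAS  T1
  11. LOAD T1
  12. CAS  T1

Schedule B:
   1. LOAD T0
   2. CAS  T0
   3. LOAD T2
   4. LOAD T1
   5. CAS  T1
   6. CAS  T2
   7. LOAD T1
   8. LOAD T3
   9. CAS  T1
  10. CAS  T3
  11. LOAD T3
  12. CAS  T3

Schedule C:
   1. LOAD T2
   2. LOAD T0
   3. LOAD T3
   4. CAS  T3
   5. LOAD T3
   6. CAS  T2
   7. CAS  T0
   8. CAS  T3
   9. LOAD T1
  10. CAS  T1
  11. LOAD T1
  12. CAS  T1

B

Tracing schedule B:
1. LOAD T0 → mem=4 r[T0]=4 [LOAD]
2. CAS T0 → mem=5 r[T0]=4 [OK]
3. LOAD T2 → mem=5 r[T2]=5 [LOAD]
4. LOAD T1 → mem=5 r[T1]=5 [LOAD]
5. CAS T1 → mem=6 r[T1]=5 [OK]
6. CAS T2 → mem=6 r[T2]=5 [RETRY]
7. LOAD T1 → mem=6 r[T1]=6 [LOAD]
8. LOAD T3 → mem=6 r[T3]=6 [LOAD]
9. CAS T1 → mem=7 r[T1]=6 [OK]
10. CAS T3 → mem=7 r[T3]=6 [RETRY]
11. LOAD T3 → mem=7 r[T3]=7 [LOAD]
12. CAS T3 → mem=8 r[T3]=7 [OK]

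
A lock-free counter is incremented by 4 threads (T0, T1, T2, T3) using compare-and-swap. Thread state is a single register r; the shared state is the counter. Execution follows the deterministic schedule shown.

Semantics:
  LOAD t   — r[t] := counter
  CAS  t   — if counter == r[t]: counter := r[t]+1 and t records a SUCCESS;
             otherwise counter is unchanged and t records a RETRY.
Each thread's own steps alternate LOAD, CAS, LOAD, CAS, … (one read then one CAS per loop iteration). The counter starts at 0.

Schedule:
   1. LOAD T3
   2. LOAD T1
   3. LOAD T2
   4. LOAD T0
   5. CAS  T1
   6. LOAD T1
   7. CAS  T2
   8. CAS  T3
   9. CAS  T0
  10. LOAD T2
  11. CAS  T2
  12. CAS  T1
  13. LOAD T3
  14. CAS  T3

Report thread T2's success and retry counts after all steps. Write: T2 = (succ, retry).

#1 T3 reads 0
#2 T1 reads 0
#3 T2 reads 0
#4 T0 reads 0
#5 T1 CAS(0→1) writes; counter now 1
#6 T1 reads 1
#7 T2 CAS(0→1) fails; counter now 1
#8 T3 CAS(0→1) fails; counter now 1
#9 T0 CAS(0→1) fails; counter now 1
#10 T2 reads 1
#11 T2 CAS(1→2) writes; counter now 2
#12 T1 CAS(1→2) fails; counter now 2
#13 T3 reads 2
#14 T3 CAS(2→3) writes; counter now 3

T2 = (1, 1)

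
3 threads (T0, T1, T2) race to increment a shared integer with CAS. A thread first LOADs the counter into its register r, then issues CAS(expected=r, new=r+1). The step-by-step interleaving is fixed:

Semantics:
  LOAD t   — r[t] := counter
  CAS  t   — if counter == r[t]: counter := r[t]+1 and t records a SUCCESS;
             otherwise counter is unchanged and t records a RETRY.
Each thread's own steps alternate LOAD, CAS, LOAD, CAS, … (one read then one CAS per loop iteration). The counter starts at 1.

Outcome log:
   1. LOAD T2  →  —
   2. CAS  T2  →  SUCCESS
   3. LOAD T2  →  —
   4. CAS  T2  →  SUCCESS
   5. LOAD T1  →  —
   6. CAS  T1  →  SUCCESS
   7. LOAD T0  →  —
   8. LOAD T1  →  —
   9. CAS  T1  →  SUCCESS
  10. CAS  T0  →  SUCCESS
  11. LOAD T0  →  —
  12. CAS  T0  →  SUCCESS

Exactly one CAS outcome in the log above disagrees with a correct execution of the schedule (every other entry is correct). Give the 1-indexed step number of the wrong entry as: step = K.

step = 10

Reference trace:
[1] T2.load  rd  (counter 1, T2.r 1)
[2] T2.cas  hit  (counter 2, T2.r 1)
[3] T2.load  rd  (counter 2, T2.r 2)
[4] T2.cas  hit  (counter 3, T2.r 2)
[5] T1.load  rd  (counter 3, T1.r 3)
[6] T1.cas  hit  (counter 4, T1.r 3)
[7] T0.load  rd  (counter 4, T0.r 4)
[8] T1.load  rd  (counter 4, T1.r 4)
[9] T1.cas  hit  (counter 5, T1.r 4)
[10] T0.cas  miss  (counter 5, T0.r 4)
[11] T0.load  rd  (counter 5, T0.r 5)
[12] T0.cas  hit  (counter 6, T0.r 5)
Log disagrees first at step 10.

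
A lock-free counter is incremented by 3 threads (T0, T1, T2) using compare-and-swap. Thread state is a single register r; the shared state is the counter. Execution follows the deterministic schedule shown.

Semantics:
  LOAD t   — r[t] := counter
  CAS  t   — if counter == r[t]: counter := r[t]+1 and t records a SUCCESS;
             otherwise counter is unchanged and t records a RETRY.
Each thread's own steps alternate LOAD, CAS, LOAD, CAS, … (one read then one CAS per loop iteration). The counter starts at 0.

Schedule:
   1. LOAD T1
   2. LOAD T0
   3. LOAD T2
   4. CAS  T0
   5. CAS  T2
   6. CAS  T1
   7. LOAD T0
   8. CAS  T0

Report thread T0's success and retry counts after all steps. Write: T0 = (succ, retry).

T1 LOAD — after: cnt=0, r=0 — load
T0 LOAD — after: cnt=0, r=0 — load
T2 LOAD — after: cnt=0, r=0 — load
T0 CAS — after: cnt=1, r=0 — ok
T2 CAS — after: cnt=1, r=0 — retry
T1 CAS — after: cnt=1, r=0 — retry
T0 LOAD — after: cnt=1, r=1 — load
T0 CAS — after: cnt=2, r=1 — ok

T0 = (2, 0)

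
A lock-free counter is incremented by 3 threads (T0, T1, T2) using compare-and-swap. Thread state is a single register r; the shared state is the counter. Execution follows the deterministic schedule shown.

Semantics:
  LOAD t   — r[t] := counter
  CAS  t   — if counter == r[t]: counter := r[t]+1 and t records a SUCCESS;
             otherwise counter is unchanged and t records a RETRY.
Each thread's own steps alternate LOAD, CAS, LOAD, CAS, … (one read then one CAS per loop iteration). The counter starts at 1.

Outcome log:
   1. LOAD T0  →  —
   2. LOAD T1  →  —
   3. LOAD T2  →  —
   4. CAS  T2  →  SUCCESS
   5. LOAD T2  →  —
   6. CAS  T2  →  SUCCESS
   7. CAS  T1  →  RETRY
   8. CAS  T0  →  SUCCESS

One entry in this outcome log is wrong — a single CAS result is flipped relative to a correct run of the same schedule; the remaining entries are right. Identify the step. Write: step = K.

step = 8

Re-executing:
step 1: T0 LOAD ⇒ load; ctr=1 reg=1
step 2: T1 LOAD ⇒ load; ctr=1 reg=1
step 3: T2 LOAD ⇒ load; ctr=1 reg=1
step 4: T2 CAS ⇒ ok; ctr=2 reg=1
step 5: T2 LOAD ⇒ load; ctr=2 reg=2
step 6: T2 CAS ⇒ ok; ctr=3 reg=2
step 7: T1 CAS ⇒ retry; ctr=3 reg=1
step 8: T0 CAS ⇒ retry; ctr=3 reg=1
Log disagrees first at step 8.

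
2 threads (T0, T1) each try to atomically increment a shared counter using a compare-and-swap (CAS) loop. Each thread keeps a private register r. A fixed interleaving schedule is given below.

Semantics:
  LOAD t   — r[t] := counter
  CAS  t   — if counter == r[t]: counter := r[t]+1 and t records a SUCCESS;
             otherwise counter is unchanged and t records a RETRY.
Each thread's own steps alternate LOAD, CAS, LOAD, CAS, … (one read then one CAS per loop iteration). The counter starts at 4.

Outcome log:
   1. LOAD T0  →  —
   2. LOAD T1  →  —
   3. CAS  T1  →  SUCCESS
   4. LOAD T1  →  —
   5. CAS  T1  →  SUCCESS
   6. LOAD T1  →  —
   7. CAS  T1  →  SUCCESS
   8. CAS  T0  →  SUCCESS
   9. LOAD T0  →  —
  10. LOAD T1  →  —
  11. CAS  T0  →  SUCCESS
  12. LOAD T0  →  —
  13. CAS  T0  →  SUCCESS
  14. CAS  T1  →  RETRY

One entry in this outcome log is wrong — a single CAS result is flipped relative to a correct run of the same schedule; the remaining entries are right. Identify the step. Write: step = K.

step = 8

Re-executing:
[1] T0.load  rd  (counter 4, T0.r 4)
[2] T1.load  rd  (counter 4, T1.r 4)
[3] T1.cas  hit  (counter 5, T1.r 4)
[4] T1.load  rd  (counter 5, T1.r 5)
[5] T1.cas  hit  (counter 6, T1.r 5)
[6] T1.load  rd  (counter 6, T1.r 6)
[7] T1.cas  hit  (counter 7, T1.r 6)
[8] T0.cas  miss  (counter 7, T0.r 4)
[9] T0.load  rd  (counter 7, T0.r 7)
[10] T1.load  rd  (counter 7, T1.r 7)
[11] T0.cas  hit  (counter 8, T0.r 7)
[12] T0.load  rd  (counter 8, T0.r 8)
[13] T0.cas  hit  (counter 9, T0.r 8)
[14] T1.cas  miss  (counter 9, T1.r 7)
Flip is step 8.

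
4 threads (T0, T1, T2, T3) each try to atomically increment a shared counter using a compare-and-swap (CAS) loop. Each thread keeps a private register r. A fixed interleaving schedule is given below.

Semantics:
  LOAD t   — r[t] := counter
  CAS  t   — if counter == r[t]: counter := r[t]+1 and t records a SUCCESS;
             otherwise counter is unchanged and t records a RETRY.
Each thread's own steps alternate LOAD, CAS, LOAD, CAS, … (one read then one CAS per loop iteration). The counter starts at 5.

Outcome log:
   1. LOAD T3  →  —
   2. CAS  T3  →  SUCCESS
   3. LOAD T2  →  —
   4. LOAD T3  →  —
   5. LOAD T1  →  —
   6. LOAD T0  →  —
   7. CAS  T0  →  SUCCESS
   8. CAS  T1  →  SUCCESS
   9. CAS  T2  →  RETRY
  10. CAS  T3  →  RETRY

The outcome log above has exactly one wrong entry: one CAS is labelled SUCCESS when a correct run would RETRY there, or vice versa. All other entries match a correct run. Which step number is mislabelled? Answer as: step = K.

step = 8

Correct run:
#1 T3 reads 5
#2 T3 CAS(5→6) writes; counter now 6
#3 T2 reads 6
#4 T3 reads 6
#5 T1 reads 6
#6 T0 reads 6
#7 T0 CAS(6→7) writes; counter now 7
#8 T1 CAS(6→7) fails; counter now 7
#9 T2 CAS(6→7) fails; counter now 7
#10 T3 CAS(6→7) fails; counter now 7
Flip is step 8.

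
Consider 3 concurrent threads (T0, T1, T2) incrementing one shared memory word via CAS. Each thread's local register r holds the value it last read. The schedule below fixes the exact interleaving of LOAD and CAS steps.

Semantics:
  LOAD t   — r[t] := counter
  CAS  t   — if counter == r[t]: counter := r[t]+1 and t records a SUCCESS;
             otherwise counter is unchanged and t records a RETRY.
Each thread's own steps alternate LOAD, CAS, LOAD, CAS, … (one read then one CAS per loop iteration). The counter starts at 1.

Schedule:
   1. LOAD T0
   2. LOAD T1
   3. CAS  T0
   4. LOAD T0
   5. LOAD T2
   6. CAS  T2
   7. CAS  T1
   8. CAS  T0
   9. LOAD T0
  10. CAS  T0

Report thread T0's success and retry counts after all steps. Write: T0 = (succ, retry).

T0 = (2, 1)

T0 LOAD — after: cnt=1, r=1 — load
T1 LOAD — after: cnt=1, r=1 — load
T0 CAS — after: cnt=2, r=1 — ok
T0 LOAD — after: cnt=2, r=2 — load
T2 LOAD — after: cnt=2, r=2 — load
T2 CAS — after: cnt=3, r=2 — ok
T1 CAS — after: cnt=3, r=1 — retry
T0 CAS — after: cnt=3, r=2 — retry
T0 LOAD — after: cnt=3, r=3 — load
T0 CAS — after: cnt=4, r=3 — ok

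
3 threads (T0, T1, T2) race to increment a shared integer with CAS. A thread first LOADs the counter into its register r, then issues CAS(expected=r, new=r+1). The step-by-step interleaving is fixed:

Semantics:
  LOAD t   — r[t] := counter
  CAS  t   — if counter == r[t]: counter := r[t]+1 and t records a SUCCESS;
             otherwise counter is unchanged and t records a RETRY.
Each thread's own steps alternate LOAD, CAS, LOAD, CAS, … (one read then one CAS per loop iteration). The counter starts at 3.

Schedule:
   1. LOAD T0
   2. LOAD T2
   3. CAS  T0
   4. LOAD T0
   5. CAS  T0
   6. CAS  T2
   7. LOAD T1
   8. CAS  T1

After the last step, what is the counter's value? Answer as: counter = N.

[1] T0.load  rd  (counter 3, T0.r 3)
[2] T2.load  rd  (counter 3, T2.r 3)
[3] T0.cas  hit  (counter 4, T0.r 3)
[4] T0.load  rd  (counter 4, T0.r 4)
[5] T0.cas  hit  (counter 5, T0.r 4)
[6] T2.cas  miss  (counter 5, T2.r 3)
[7] T1.load  rd  (counter 5, T1.r 5)
[8] T1.cas  hit  (counter 6, T1.r 5)

counter = 6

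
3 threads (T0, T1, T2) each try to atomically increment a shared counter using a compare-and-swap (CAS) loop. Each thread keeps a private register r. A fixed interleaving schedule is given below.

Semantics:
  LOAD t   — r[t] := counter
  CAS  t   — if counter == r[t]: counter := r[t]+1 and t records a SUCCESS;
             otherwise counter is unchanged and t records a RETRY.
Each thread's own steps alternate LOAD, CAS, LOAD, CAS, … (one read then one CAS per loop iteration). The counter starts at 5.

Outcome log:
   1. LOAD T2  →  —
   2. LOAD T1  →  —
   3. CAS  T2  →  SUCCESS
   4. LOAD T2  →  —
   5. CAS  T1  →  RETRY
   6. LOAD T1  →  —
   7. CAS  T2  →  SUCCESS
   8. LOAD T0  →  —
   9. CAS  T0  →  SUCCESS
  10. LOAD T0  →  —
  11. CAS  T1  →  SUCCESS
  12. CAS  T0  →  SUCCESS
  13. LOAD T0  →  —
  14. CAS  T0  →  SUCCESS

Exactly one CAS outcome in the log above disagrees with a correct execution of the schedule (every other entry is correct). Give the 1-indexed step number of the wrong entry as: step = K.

Re-executing:
   1) LOAD T2:  M=5  r_T2=5
   2) LOAD T1:  M=5  r_T1=5
   3) CAS  T2:  M=6  r_T2=5 ✓
   4) LOAD T2:  M=6  r_T2=6
   5) CAS  T1:  M=6  r_T1=5 ✗
   6) LOAD T1:  M=6  r_T1=6
   7) CAS  T2:  M=7  r_T2=6 ✓
   8) LOAD T0:  M=7  r_T0=7
   9) CAS  T0:  M=8  r_T0=7 ✓
  10) LOAD T0:  M=8  r_T0=8
  11) CAS  T1:  M=8  r_T1=6 ✗
  12) CAS  T0:  M=9  r_T0=8 ✓
  13) LOAD T0:  M=9  r_T0=9
  14) CAS  T0:  M=10  r_T0=9 ✓
Flip is step 11.

step = 11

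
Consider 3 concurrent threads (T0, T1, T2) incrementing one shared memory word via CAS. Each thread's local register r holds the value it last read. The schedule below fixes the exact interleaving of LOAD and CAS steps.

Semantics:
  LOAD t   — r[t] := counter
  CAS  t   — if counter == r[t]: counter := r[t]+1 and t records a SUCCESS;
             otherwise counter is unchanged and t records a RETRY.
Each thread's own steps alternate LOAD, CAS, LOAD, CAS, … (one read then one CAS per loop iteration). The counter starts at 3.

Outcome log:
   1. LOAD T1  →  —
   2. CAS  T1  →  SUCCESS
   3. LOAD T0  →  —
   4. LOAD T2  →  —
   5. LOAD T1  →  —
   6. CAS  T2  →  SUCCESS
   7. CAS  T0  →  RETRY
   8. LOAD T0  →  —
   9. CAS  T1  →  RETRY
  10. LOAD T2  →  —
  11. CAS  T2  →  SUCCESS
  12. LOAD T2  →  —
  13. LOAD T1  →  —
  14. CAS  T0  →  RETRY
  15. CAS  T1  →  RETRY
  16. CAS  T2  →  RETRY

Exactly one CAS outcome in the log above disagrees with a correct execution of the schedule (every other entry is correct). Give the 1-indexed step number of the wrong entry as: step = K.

step = 15

Correct run:
   1) LOAD T1:  M=3  r_T1=3
   2) CAS  T1:  M=4  r_T1=3 ✓
   3) LOAD T0:  M=4  r_T0=4
   4) LOAD T2:  M=4  r_T2=4
   5) LOAD T1:  M=4  r_T1=4
   6) CAS  T2:  M=5  r_T2=4 ✓
   7) CAS  T0:  M=5  r_T0=4 ✗
   8) LOAD T0:  M=5  r_T0=5
   9) CAS  T1:  M=5  r_T1=4 ✗
  10) LOAD T2:  M=5  r_T2=5
  11) CAS  T2:  M=6  r_T2=5 ✓
  12) LOAD T2:  M=6  r_T2=6
  13) LOAD T1:  M=6  r_T1=6
  14) CAS  T0:  M=6  r_T0=5 ✗
  15) CAS  T1:  M=7  r_T1=6 ✓
  16) CAS  T2:  M=7  r_T2=6 ✗
Log disagrees first at step 15.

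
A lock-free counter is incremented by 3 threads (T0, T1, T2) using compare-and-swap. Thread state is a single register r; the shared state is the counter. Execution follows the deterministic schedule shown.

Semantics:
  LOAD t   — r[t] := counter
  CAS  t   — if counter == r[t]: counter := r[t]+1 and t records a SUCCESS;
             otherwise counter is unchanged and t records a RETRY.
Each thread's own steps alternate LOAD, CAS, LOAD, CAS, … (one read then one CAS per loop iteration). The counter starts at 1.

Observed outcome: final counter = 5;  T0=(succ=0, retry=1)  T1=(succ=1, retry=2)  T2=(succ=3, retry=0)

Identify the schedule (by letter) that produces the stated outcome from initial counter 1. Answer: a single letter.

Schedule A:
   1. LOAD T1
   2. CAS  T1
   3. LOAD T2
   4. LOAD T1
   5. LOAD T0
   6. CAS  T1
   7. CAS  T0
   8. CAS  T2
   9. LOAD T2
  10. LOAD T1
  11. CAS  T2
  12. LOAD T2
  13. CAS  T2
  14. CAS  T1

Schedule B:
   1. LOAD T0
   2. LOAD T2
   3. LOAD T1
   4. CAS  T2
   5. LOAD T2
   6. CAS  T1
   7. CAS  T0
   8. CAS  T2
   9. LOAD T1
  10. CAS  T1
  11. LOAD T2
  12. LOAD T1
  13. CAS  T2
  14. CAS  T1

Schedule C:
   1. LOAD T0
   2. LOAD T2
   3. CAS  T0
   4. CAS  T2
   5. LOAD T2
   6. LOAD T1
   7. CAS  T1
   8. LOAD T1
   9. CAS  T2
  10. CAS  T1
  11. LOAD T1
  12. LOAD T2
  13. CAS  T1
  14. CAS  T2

Simulating candidate B:
step 1: T0 LOAD ⇒ load; ctr=1 reg=1
step 2: T2 LOAD ⇒ load; ctr=1 reg=1
step 3: T1 LOAD ⇒ load; ctr=1 reg=1
step 4: T2 CAS ⇒ ok; ctr=2 reg=1
step 5: T2 LOAD ⇒ load; ctr=2 reg=2
step 6: T1 CAS ⇒ retry; ctr=2 reg=1
step 7: T0 CAS ⇒ retry; ctr=2 reg=1
step 8: T2 CAS ⇒ ok; ctr=3 reg=2
step 9: T1 LOAD ⇒ load; ctr=3 reg=3
step 10: T1 CAS ⇒ ok; ctr=4 reg=3
step 11: T2 LOAD ⇒ load; ctr=4 reg=4
step 12: T1 LOAD ⇒ load; ctr=4 reg=4
step 13: T2 CAS ⇒ ok; ctr=5 reg=4
step 14: T1 CAS ⇒ retry; ctr=5 reg=4

B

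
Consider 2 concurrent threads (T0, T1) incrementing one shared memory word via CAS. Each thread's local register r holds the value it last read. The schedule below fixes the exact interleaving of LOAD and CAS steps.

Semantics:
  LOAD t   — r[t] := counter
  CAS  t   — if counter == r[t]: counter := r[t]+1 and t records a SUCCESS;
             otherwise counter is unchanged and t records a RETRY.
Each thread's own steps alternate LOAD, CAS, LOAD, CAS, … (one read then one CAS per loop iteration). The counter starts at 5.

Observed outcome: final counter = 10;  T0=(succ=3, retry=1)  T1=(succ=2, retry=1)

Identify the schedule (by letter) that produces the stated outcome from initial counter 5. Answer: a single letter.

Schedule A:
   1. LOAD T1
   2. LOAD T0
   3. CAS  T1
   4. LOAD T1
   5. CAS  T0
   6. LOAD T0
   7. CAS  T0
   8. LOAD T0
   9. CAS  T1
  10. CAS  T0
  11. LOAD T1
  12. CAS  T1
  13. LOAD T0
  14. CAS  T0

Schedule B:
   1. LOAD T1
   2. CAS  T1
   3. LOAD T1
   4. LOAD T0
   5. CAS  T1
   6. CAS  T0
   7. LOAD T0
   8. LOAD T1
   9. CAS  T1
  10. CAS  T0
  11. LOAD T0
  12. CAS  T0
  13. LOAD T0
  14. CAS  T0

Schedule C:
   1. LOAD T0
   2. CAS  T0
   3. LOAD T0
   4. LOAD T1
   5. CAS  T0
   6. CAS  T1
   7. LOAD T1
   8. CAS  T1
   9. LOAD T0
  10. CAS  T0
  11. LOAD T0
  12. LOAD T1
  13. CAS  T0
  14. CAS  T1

Simulating candidate A:
T1 LOAD — after: cnt=5, r=5 — load
T0 LOAD — after: cnt=5, r=5 — load
T1 CAS — after: cnt=6, r=5 — ok
T1 LOAD — after: cnt=6, r=6 — load
T0 CAS — after: cnt=6, r=5 — retry
T0 LOAD — after: cnt=6, r=6 — load
T0 CAS — after: cnt=7, r=6 — ok
T0 LOAD — after: cnt=7, r=7 — load
T1 CAS — after: cnt=7, r=6 — retry
T0 CAS — after: cnt=8, r=7 — ok
T1 LOAD — after: cnt=8, r=8 — load
T1 CAS — after: cnt=9, r=8 — ok
T0 LOAD — after: cnt=9, r=9 — load
T0 CAS — after: cnt=10, r=9 — ok

A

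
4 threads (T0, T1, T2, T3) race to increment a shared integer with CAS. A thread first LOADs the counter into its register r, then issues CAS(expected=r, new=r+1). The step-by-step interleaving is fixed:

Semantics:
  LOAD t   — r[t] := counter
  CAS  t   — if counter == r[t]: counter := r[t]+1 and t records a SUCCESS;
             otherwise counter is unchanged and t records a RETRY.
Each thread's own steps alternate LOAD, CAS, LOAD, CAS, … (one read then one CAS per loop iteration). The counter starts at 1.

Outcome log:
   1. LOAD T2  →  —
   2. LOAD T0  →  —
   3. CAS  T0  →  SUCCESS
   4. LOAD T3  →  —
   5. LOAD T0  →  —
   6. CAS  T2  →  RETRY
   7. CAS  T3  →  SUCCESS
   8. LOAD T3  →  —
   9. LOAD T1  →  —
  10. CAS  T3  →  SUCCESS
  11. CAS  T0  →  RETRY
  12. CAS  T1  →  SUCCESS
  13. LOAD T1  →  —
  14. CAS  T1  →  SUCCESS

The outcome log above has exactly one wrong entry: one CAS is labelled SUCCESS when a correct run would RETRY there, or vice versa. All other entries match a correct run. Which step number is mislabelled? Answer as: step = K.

Reference trace:
#1 T2 reads 1
#2 T0 reads 1
#3 T0 CAS(1→2) writes; counter now 2
#4 T3 reads 2
#5 T0 reads 2
#6 T2 CAS(1→2) fails; counter now 2
#7 T3 CAS(2→3) writes; counter now 3
#8 T3 reads 3
#9 T1 reads 3
#10 T3 CAS(3→4) writes; counter now 4
#11 T0 CAS(2→3) fails; counter now 4
#12 T1 CAS(3→4) fails; counter now 4
#13 T1 reads 4
#14 T1 CAS(4→5) writes; counter now 5
Flip is step 12.

step = 12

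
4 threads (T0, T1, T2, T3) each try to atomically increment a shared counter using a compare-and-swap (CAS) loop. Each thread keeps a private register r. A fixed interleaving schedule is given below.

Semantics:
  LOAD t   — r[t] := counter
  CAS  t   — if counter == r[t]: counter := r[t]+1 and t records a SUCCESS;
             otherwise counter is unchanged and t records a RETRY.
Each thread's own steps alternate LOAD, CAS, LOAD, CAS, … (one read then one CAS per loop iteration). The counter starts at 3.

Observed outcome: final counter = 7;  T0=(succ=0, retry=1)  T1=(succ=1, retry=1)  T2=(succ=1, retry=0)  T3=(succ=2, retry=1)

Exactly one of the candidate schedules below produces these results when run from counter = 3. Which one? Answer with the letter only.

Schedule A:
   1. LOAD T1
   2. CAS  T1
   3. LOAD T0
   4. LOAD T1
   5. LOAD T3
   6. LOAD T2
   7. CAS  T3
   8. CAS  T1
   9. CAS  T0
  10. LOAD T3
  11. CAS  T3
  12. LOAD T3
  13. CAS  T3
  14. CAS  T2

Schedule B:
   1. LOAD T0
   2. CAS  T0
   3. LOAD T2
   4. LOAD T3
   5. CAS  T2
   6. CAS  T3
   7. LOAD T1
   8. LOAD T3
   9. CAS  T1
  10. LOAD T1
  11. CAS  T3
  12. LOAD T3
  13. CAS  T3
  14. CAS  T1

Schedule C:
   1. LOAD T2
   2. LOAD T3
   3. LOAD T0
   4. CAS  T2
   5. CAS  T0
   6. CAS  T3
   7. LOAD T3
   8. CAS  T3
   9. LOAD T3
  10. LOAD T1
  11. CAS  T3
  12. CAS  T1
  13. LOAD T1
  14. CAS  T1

Tracing schedule C:
step 1: T2 LOAD ⇒ load; ctr=3 reg=3
step 2: T3 LOAD ⇒ load; ctr=3 reg=3
step 3: T0 LOAD ⇒ load; ctr=3 reg=3
step 4: T2 CAS ⇒ ok; ctr=4 reg=3
step 5: T0 CAS ⇒ retry; ctr=4 reg=3
step 6: T3 CAS ⇒ retry; ctr=4 reg=3
step 7: T3 LOAD ⇒ load; ctr=4 reg=4
step 8: T3 CAS ⇒ ok; ctr=5 reg=4
step 9: T3 LOAD ⇒ load; ctr=5 reg=5
step 10: T1 LOAD ⇒ load; ctr=5 reg=5
step 11: T3 CAS ⇒ ok; ctr=6 reg=5
step 12: T1 CAS ⇒ retry; ctr=6 reg=5
step 13: T1 LOAD ⇒ load; ctr=6 reg=6
step 14: T1 CAS ⇒ ok; ctr=7 reg=6

C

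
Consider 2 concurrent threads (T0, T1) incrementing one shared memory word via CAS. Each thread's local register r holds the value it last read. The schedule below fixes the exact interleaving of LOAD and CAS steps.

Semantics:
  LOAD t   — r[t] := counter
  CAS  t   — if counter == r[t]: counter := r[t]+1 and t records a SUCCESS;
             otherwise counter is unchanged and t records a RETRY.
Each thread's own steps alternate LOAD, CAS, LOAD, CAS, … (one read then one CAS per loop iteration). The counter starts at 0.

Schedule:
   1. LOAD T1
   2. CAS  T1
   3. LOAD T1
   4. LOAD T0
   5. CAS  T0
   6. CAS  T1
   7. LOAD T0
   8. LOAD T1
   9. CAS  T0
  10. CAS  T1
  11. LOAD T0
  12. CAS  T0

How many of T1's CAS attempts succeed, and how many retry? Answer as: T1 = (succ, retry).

1. LOAD T1 → mem=0 r[T1]=0 [LOAD]
2. CAS T1 → mem=1 r[T1]=0 [OK]
3. LOAD T1 → mem=1 r[T1]=1 [LOAD]
4. LOAD T0 → mem=1 r[T0]=1 [LOAD]
5. CAS T0 → mem=2 r[T0]=1 [OK]
6. CAS T1 → mem=2 r[T1]=1 [RETRY]
7. LOAD T0 → mem=2 r[T0]=2 [LOAD]
8. LOAD T1 → mem=2 r[T1]=2 [LOAD]
9. CAS T0 → mem=3 r[T0]=2 [OK]
10. CAS T1 → mem=3 r[T1]=2 [RETRY]
11. LOAD T0 → mem=3 r[T0]=3 [LOAD]
12. CAS T0 → mem=4 r[T0]=3 [OK]

T1 = (1, 2)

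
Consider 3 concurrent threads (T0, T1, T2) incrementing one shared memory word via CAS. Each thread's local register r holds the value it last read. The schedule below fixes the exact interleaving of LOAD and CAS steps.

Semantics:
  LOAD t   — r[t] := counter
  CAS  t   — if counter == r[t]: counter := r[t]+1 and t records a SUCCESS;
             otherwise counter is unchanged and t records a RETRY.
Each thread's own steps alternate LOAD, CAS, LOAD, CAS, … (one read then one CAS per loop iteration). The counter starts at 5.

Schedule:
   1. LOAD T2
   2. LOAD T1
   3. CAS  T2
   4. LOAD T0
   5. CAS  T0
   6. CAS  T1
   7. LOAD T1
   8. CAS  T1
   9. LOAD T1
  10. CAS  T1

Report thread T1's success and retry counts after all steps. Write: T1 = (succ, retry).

T1 = (2, 1)

   1) LOAD T2:  M=5  r_T2=5
   2) LOAD T1:  M=5  r_T1=5
   3) CAS  T2:  M=6  r_T2=5 ✓
   4) LOAD T0:  M=6  r_T0=6
   5) CAS  T0:  M=7  r_T0=6 ✓
   6) CAS  T1:  M=7  r_T1=5 ✗
   7) LOAD T1:  M=7  r_T1=7
   8) CAS  T1:  M=8  r_T1=7 ✓
   9) LOAD T1:  M=8  r_T1=8
  10) CAS  T1:  M=9  r_T1=8 ✓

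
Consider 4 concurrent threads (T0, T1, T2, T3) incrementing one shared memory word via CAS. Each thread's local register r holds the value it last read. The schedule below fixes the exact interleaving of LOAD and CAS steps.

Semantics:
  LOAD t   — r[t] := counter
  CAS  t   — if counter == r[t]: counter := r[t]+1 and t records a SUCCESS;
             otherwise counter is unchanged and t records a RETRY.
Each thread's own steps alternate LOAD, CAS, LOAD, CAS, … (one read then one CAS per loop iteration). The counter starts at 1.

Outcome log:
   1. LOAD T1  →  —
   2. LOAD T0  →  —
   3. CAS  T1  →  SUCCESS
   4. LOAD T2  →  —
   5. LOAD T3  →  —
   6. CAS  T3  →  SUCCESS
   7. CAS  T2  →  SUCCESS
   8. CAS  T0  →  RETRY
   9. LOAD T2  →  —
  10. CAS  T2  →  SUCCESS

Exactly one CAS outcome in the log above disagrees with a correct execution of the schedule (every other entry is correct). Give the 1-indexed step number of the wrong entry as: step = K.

step = 7

Re-executing:
step 1: T1 LOAD ⇒ load; ctr=1 reg=1
step 2: T0 LOAD ⇒ load; ctr=1 reg=1
step 3: T1 CAS ⇒ ok; ctr=2 reg=1
step 4: T2 LOAD ⇒ load; ctr=2 reg=2
step 5: T3 LOAD ⇒ load; ctr=2 reg=2
step 6: T3 CAS ⇒ ok; ctr=3 reg=2
step 7: T2 CAS ⇒ retry; ctr=3 reg=2
step 8: T0 CAS ⇒ retry; ctr=3 reg=1
step 9: T2 LOAD ⇒ load; ctr=3 reg=3
step 10: T2 CAS ⇒ ok; ctr=4 reg=3
Flip is step 7.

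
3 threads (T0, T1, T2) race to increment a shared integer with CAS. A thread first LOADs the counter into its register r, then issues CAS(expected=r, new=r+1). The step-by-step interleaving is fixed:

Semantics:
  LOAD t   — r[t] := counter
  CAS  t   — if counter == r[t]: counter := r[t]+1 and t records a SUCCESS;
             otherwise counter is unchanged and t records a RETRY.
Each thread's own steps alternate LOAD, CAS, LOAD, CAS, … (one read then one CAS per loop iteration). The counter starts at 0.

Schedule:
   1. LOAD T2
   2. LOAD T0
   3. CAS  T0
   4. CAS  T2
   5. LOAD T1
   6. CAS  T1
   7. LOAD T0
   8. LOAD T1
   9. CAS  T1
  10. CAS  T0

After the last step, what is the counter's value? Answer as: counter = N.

[1] T2.load  rd  (counter 0, T2.r 0)
[2] T0.load  rd  (counter 0, T0.r 0)
[3] T0.cas  hit  (counter 1, T0.r 0)
[4] T2.cas  miss  (counter 1, T2.r 0)
[5] T1.load  rd  (counter 1, T1.r 1)
[6] T1.cas  hit  (counter 2, T1.r 1)
[7] T0.load  rd  (counter 2, T0.r 2)
[8] T1.load  rd  (counter 2, T1.r 2)
[9] T1.cas  hit  (counter 3, T1.r 2)
[10] T0.cas  miss  (counter 3, T0.r 2)

counter = 3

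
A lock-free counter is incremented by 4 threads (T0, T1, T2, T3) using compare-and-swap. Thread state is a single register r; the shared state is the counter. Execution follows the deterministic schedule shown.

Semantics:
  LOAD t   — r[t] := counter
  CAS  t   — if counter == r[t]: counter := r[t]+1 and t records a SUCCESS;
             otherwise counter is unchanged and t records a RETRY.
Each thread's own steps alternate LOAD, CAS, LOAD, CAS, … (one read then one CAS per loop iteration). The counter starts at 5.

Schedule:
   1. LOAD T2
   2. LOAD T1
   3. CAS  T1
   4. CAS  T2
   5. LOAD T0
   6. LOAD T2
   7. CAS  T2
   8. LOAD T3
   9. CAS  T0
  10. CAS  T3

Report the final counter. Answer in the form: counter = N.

step 1: T2 LOAD ⇒ load; ctr=5 reg=5
step 2: T1 LOAD ⇒ load; ctr=5 reg=5
step 3: T1 CAS ⇒ ok; ctr=6 reg=5
step 4: T2 CAS ⇒ retry; ctr=6 reg=5
step 5: T0 LOAD ⇒ load; ctr=6 reg=6
step 6: T2 LOAD ⇒ load; ctr=6 reg=6
step 7: T2 CAS ⇒ ok; ctr=7 reg=6
step 8: T3 LOAD ⇒ load; ctr=7 reg=7
step 9: T0 CAS ⇒ retry; ctr=7 reg=6
step 10: T3 CAS ⇒ ok; ctr=8 reg=7

counter = 8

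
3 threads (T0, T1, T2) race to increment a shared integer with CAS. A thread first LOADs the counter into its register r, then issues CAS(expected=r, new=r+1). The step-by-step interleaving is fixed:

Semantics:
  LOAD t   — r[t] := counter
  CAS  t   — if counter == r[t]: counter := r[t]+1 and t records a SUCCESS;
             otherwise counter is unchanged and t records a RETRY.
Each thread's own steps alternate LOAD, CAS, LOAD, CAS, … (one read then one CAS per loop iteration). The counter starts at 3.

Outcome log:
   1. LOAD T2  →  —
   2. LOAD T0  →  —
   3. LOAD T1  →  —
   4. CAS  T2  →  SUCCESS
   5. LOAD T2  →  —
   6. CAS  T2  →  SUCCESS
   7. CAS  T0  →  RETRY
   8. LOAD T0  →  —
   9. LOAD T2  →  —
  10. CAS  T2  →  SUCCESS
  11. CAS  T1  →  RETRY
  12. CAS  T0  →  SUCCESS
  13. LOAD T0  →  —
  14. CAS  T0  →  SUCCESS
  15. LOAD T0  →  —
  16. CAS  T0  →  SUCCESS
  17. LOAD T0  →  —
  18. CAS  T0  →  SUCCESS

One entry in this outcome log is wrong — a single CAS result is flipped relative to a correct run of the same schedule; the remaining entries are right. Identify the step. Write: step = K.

Re-executing:
T2 LOAD — after: cnt=3, r=3 — load
T0 LOAD — after: cnt=3, r=3 — load
T1 LOAD — after: cnt=3, r=3 — load
T2 CAS — after: cnt=4, r=3 — ok
T2 LOAD — after: cnt=4, r=4 — load
T2 CAS — after: cnt=5, r=4 — ok
T0 CAS — after: cnt=5, r=3 — retry
T0 LOAD — after: cnt=5, r=5 — load
T2 LOAD — after: cnt=5, r=5 — load
T2 CAS — after: cnt=6, r=5 — ok
T1 CAS — after: cnt=6, r=3 — retry
T0 CAS — after: cnt=6, r=5 — retry
T0 LOAD — after: cnt=6, r=6 — load
T0 CAS — after: cnt=7, r=6 — ok
T0 LOAD — after: cnt=7, r=7 — load
T0 CAS — after: cnt=8, r=7 — ok
T0 LOAD — after: cnt=8, r=8 — load
T0 CAS — after: cnt=9, r=8 — ok
Log disagrees first at step 12.

step = 12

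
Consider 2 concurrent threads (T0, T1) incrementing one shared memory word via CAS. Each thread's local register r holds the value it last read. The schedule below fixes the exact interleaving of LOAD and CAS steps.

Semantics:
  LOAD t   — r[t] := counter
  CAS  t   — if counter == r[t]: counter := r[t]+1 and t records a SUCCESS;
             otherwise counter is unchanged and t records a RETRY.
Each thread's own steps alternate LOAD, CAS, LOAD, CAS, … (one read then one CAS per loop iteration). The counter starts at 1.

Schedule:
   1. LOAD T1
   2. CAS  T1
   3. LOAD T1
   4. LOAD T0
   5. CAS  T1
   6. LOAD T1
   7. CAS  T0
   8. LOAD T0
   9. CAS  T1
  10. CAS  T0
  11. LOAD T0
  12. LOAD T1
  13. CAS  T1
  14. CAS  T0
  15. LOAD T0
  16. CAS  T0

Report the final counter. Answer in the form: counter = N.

counter = 6

1. LOAD T1 → mem=1 r[T1]=1 [LOAD]
2. CAS T1 → mem=2 r[T1]=1 [OK]
3. LOAD T1 → mem=2 r[T1]=2 [LOAD]
4. LOAD T0 → mem=2 r[T0]=2 [LOAD]
5. CAS T1 → mem=3 r[T1]=2 [OK]
6. LOAD T1 → mem=3 r[T1]=3 [LOAD]
7. CAS T0 → mem=3 r[T0]=2 [RETRY]
8. LOAD T0 → mem=3 r[T0]=3 [LOAD]
9. CAS T1 → mem=4 r[T1]=3 [OK]
10. CAS T0 → mem=4 r[T0]=3 [RETRY]
11. LOAD T0 → mem=4 r[T0]=4 [LOAD]
12. LOAD T1 → mem=4 r[T1]=4 [LOAD]
13. CAS T1 → mem=5 r[T1]=4 [OK]
14. CAS T0 → mem=5 r[T0]=4 [RETRY]
15. LOAD T0 → mem=5 r[T0]=5 [LOAD]
16. CAS T0 → mem=6 r[T0]=5 [OK]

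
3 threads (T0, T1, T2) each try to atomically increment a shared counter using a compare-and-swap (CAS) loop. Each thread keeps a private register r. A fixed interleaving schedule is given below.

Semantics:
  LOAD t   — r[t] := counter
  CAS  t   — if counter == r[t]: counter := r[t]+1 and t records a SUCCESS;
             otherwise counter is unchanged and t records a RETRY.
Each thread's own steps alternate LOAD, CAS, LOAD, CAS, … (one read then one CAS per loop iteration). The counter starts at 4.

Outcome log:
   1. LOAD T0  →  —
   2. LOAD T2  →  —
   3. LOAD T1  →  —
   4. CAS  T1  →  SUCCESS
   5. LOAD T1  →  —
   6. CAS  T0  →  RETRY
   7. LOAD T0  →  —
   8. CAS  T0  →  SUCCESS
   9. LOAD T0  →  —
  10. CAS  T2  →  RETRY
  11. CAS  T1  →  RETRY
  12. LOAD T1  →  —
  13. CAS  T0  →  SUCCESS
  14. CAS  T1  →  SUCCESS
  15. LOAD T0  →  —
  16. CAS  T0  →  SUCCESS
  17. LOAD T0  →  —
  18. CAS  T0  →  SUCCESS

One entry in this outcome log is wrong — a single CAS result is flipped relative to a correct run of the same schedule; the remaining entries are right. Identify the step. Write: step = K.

Reference trace:
1. LOAD T0 → mem=4 r[T0]=4 [LOAD]
2. LOAD T2 → mem=4 r[T2]=4 [LOAD]
3. LOAD T1 → mem=4 r[T1]=4 [LOAD]
4. CAS T1 → mem=5 r[T1]=4 [OK]
5. LOAD T1 → mem=5 r[T1]=5 [LOAD]
6. CAS T0 → mem=5 r[T0]=4 [RETRY]
7. LOAD T0 → mem=5 r[T0]=5 [LOAD]
8. CAS T0 → mem=6 r[T0]=5 [OK]
9. LOAD T0 → mem=6 r[T0]=6 [LOAD]
10. CAS T2 → mem=6 r[T2]=4 [RETRY]
11. CAS T1 → mem=6 r[T1]=5 [RETRY]
12. LOAD T1 → mem=6 r[T1]=6 [LOAD]
13. CAS T0 → mem=7 r[T0]=6 [OK]
14. CAS T1 → mem=7 r[T1]=6 [RETRY]
15. LOAD T0 → mem=7 r[T0]=7 [LOAD]
16. CAS T0 → mem=8 r[T0]=7 [OK]
17. LOAD T0 → mem=8 r[T0]=8 [LOAD]
18. CAS T0 → mem=9 r[T0]=8 [OK]
Log disagrees first at step 14.

step = 14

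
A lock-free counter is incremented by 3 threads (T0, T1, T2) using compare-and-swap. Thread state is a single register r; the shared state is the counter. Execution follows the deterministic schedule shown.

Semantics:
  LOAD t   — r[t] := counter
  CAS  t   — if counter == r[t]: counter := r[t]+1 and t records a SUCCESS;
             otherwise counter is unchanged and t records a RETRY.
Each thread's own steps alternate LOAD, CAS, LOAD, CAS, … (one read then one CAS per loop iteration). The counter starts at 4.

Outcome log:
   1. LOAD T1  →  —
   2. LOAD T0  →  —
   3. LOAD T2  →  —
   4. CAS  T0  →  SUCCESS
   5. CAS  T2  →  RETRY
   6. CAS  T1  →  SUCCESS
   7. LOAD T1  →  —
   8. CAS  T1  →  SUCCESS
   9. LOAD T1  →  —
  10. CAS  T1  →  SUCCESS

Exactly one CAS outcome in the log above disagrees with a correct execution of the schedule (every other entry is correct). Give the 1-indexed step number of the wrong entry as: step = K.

Correct run:
step 1: T1 LOAD ⇒ load; ctr=4 reg=4
step 2: T0 LOAD ⇒ load; ctr=4 reg=4
step 3: T2 LOAD ⇒ load; ctr=4 reg=4
step 4: T0 CAS ⇒ ok; ctr=5 reg=4
step 5: T2 CAS ⇒ retry; ctr=5 reg=4
step 6: T1 CAS ⇒ retry; ctr=5 reg=4
step 7: T1 LOAD ⇒ load; ctr=5 reg=5
step 8: T1 CAS ⇒ ok; ctr=6 reg=5
step 9: T1 LOAD ⇒ load; ctr=6 reg=6
step 10: T1 CAS ⇒ ok; ctr=7 reg=6
Mismatch at 6.

step = 6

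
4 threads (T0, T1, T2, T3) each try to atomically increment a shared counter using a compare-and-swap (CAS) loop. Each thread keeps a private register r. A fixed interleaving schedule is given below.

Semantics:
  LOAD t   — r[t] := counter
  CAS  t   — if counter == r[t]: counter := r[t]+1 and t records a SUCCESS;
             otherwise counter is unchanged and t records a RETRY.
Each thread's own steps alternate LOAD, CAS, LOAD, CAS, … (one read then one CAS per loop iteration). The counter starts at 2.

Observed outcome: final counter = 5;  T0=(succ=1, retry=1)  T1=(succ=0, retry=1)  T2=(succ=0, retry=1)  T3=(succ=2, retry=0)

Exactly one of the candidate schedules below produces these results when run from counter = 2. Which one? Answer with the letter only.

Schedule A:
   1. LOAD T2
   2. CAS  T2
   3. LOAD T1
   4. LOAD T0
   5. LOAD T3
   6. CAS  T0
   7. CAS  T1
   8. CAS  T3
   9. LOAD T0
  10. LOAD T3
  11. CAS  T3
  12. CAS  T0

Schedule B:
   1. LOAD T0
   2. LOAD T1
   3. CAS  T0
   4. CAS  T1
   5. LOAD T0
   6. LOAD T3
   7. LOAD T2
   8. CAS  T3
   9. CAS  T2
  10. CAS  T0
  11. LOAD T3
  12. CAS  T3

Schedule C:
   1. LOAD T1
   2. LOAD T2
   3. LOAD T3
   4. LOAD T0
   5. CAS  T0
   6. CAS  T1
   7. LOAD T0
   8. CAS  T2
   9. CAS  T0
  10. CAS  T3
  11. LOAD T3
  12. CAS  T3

B

Tracing schedule B:
   1) LOAD T0:  M=2  r_T0=2
   2) LOAD T1:  M=2  r_T1=2
   3) CAS  T0:  M=3  r_T0=2 ✓
   4) CAS  T1:  M=3  r_T1=2 ✗
   5) LOAD T0:  M=3  r_T0=3
   6) LOAD T3:  M=3  r_T3=3
   7) LOAD T2:  M=3  r_T2=3
   8) CAS  T3:  M=4  r_T3=3 ✓
   9) CAS  T2:  M=4  r_T2=3 ✗
  10) CAS  T0:  M=4  r_T0=3 ✗
  11) LOAD T3:  M=4  r_T3=4
  12) CAS  T3:  M=5  r_T3=4 ✓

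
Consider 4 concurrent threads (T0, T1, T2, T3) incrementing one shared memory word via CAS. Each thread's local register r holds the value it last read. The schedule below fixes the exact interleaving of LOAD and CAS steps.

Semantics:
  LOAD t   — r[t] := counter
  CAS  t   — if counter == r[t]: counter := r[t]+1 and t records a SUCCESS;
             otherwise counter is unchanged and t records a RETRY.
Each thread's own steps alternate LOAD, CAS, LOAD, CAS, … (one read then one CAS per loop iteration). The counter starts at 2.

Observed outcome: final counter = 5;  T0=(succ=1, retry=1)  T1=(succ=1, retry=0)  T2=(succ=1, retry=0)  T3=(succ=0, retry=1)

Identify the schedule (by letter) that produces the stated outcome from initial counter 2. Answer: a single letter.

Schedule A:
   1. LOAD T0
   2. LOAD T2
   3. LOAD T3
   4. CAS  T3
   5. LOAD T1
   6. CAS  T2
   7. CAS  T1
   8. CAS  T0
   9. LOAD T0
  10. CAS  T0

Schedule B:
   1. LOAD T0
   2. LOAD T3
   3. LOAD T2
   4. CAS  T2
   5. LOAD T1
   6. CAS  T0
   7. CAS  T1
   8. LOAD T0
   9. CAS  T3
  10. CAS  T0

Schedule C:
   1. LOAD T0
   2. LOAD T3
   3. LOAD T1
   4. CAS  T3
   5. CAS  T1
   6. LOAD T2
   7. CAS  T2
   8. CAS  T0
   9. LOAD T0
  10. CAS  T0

Run B:
T0 LOAD — after: cnt=2, r=2 — load
T3 LOAD — after: cnt=2, r=2 — load
T2 LOAD — after: cnt=2, r=2 — load
T2 CAS — after: cnt=3, r=2 — ok
T1 LOAD — after: cnt=3, r=3 — load
T0 CAS — after: cnt=3, r=2 — retry
T1 CAS — after: cnt=4, r=3 — ok
T0 LOAD — after: cnt=4, r=4 — load
T3 CAS — after: cnt=4, r=2 — retry
T0 CAS — after: cnt=5, r=4 — ok

B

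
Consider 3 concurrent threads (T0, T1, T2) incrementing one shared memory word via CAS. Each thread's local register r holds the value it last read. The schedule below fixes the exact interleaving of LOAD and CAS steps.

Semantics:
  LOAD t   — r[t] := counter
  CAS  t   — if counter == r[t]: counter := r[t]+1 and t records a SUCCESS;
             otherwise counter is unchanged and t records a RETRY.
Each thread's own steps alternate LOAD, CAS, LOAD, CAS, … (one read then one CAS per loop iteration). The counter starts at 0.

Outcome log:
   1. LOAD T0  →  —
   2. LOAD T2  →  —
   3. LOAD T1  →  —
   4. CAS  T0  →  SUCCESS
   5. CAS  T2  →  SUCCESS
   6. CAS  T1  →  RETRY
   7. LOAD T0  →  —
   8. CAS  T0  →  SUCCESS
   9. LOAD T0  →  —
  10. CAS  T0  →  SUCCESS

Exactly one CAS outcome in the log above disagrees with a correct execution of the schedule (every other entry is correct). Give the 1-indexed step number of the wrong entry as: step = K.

Re-executing:
   1) LOAD T0:  M=0  r_T0=0
   2) LOAD T2:  M=0  r_T2=0
   3) LOAD T1:  M=0  r_T1=0
   4) CAS  T0:  M=1  r_T0=0 ✓
   5) CAS  T2:  M=1  r_T2=0 ✗
   6) CAS  T1:  M=1  r_T1=0 ✗
   7) LOAD T0:  M=1  r_T0=1
   8) CAS  T0:  M=2  r_T0=1 ✓
   9) LOAD T0:  M=2  r_T0=2
  10) CAS  T0:  M=3  r_T0=2 ✓
Log disagrees first at step 5.

step = 5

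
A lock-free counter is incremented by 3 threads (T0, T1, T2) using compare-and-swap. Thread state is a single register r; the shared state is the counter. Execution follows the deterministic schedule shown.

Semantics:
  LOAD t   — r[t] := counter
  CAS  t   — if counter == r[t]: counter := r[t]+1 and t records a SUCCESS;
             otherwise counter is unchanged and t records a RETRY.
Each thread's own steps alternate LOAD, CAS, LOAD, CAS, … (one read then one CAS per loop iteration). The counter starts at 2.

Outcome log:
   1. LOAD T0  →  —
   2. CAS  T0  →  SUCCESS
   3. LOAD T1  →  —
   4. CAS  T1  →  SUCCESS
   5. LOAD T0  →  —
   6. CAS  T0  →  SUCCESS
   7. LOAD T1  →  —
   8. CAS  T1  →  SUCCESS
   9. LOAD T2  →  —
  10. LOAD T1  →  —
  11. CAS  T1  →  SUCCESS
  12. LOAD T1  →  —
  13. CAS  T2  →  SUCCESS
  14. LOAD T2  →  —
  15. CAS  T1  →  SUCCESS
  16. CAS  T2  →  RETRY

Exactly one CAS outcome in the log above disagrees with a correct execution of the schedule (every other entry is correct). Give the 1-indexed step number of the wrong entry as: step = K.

Reference trace:
T0 LOAD — after: cnt=2, r=2 — load
T0 CAS — after: cnt=3, r=2 — ok
T1 LOAD — after: cnt=3, r=3 — load
T1 CAS — after: cnt=4, r=3 — ok
T0 LOAD — after: cnt=4, r=4 — load
T0 CAS — after: cnt=5, r=4 — ok
T1 LOAD — after: cnt=5, r=5 — load
T1 CAS — after: cnt=6, r=5 — ok
T2 LOAD — after: cnt=6, r=6 — load
T1 LOAD — after: cnt=6, r=6 — load
T1 CAS — after: cnt=7, r=6 — ok
T1 LOAD — after: cnt=7, r=7 — load
T2 CAS — after: cnt=7, r=6 — retry
T2 LOAD — after: cnt=7, r=7 — load
T1 CAS — after: cnt=8, r=7 — ok
T2 CAS — after: cnt=8, r=7 — retry
Flip is step 13.

step = 13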